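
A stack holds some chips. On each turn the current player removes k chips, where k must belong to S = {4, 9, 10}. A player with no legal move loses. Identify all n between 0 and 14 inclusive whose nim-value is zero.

0, 1, 2, 3, 8, 14

n :  0  1  2  3  4  5  6  7  8  9 10 11 12 13 14
G :  0  0  0  0  1  1  1  1  0  2  2  2  1  3  0
P-positions are exactly the n with G(n) = 0.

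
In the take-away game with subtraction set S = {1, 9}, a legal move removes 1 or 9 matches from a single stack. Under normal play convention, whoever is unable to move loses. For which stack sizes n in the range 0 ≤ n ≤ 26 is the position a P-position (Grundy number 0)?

n :  0  1  2  3  4  5  6  7  8  9 10 11 12 13 14 15 16 17 18 19 20 21 22 23 24 25 26
G :  0  1  0  1  0  1  0  1  0  1  0  1  0  1  0  1  0  1  0  1  0  1  0  1  0  1  0
P-positions are exactly the n with G(n) = 0.

0, 2, 4, 6, 8, 10, 12, 14, 16, 18, 20, 22, 24, 26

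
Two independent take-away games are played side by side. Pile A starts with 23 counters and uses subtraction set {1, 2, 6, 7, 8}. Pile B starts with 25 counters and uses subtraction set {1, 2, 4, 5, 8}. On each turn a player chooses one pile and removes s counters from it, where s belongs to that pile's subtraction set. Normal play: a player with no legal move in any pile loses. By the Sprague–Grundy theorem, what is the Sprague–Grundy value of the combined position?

Pile A, S = {1, 2, 6, 7, 8}:
n :  0  1  2  3  4  5  6  7  8  9 10 11 12 13 14 15 16 17 18 19 20 21 22 23
G :  0  1  2  0  1  2  3  4  5  3  4  5  0  1  2  0  1  2  3  4  5  3  4  5
G_A(23) = 5.
Pile B, S = {1, 2, 4, 5, 8}:
n :  0  1  2  3  4  5  6  7  8  9 10 11 12 13 14 15 16 17 18 19 20 21 22 23 24 25
G :  0  1  2  0  1  2  0  1  2  0  1  2  0  1  2  0  1  2  0  1  2  0  1  2  0  1
G_B(25) = 1.
Combined Grundy value = 5 ⊕ 1 = 4.

4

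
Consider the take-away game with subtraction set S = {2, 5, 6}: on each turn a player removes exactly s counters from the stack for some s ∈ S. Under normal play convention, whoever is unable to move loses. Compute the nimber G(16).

2

n :  0  1  2  3  4  5  6  7  8  9 10 11 12 13 14 15 16
G :  0  0  1  1  0  2  1  3  0  2  1  0  0  1  1  0  2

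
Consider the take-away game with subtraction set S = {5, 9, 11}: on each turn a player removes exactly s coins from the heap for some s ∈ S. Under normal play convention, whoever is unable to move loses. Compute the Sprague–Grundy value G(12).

G(0) = 0
G(1) = mex{} = 0
G(2) = mex{} = 0
G(3) = mex{} = 0
G(4) = mex{} = 0
G(5) = mex{0} = 1
G(6) = mex{0} = 1
G(7) = mex{0} = 1
G(8) = mex{0} = 1
G(9) = mex{0,0} = 1
G(10) = mex{1,0} = 2
G(11) = mex{1,0,0} = 2
G(12) = mex{1,0,0} = 2

2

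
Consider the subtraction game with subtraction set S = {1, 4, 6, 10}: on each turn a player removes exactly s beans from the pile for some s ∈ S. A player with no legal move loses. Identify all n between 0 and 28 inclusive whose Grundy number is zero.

0, 2, 5, 7, 14, 16, 19, 21, 28

G(0) = 0
G(1) = mex{0} = 1
G(2) = mex{1} = 0
G(3) = mex{0} = 1
G(4) = mex{1,0} = 2
G(5) = mex{2,1} = 0
G(6) = mex{0,0,0} = 1
G(7) = mex{1,1,1} = 0
G(8) = mex{0,2,0} = 1
G(9) = mex{1,0,1} = 2
G(10) = mex{2,1,2,0} = 3
G(11) = mex{3,0,0,1} = 2
G(12) = mex{2,1,1,0} = 3
G(13) = mex{3,2,0,1} = 4
G(14) = mex{4,3,1,2} = 0
G(15) = mex{0,2,2,0} = 1
G(16) = mex{1,3,3,1} = 0
G(17) = mex{0,4,2,0} = 1
G(18) = mex{1,0,3,1} = 2
G(19) = mex{2,1,4,2} = 0
G(20) = mex{0,0,0,3} = 1
G(21) = mex{1,1,1,2} = 0
G(22) = mex{0,2,0,3} = 1
G(23) = mex{1,0,1,4} = 2
G(24) = mex{2,1,2,0} = 3
G(25) = mex{3,0,0,1} = 2
G(26) = mex{2,1,1,0} = 3
G(27) = mex{3,2,0,1} = 4
G(28) = mex{4,3,1,2} = 0
P-positions are exactly the n with G(n) = 0.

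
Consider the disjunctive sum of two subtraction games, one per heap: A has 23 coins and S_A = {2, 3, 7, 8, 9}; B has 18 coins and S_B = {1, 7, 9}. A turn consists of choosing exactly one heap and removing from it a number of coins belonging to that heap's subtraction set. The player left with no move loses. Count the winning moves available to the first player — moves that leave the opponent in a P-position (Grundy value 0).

5

Heap A, S = {2, 3, 7, 8, 9}:
G(0) = 0
G(1) = mex{} = 0
G(2) = mex{0} = 1
G(3) = mex{0,0} = 1
G(4) = mex{1,0} = 2
G(5) = mex{1,1} = 0
G(6) = mex{2,1} = 0
G(7) = mex{0,2,0} = 1
G(8) = mex{0,0,0,0} = 1
G(9) = mex{1,0,1,0,0} = 2
G(10) = mex{1,1,1,1,0} = 2
G(11) = mex{2,1,2,1,1} = 0
G(12) = mex{2,2,0,2,1} = 3
G(13) = mex{0,2,0,0,2} = 1
G(14) = mex{3,0,1,0,0} = 2
G(15) = mex{1,3,1,1,0} = 2
G(16) = mex{2,1,2,1,1} = 0
G(17) = mex{2,2,2,2,1} = 0
G(18) = mex{0,2,0,2,2} = 1
G(19) = mex{0,0,3,0,2} = 1
G(20) = mex{1,0,1,3,0} = 2
G(21) = mex{1,1,2,1,3} = 0
G(22) = mex{2,1,2,2,1} = 0
G(23) = mex{0,2,0,2,2} = 1
G_A(23) = 1.
Heap B, S = {1, 7, 9}:
G(0) = 0
G(1) = mex{0} = 1
G(2) = mex{1} = 0
G(3) = mex{0} = 1
G(4) = mex{1} = 0
G(5) = mex{0} = 1
G(6) = mex{1} = 0
G(7) = mex{0,0} = 1
G(8) = mex{1,1} = 0
G(9) = mex{0,0,0} = 1
G(10) = mex{1,1,1} = 0
G(11) = mex{0,0,0} = 1
G(12) = mex{1,1,1} = 0
G(13) = mex{0,0,0} = 1
G(14) = mex{1,1,1} = 0
G(15) = mex{0,0,0} = 1
G(16) = mex{1,1,1} = 0
G(17) = mex{0,0,0} = 1
G(18) = mex{1,1,1} = 0
G_B(18) = 0.
Combined Grundy value = 1 ⊕ 0 = 1.
A winning move leaves total XOR = 0, i.e. changes one component's Grundy value g to g ⊕ X where X is the current total.
Heap A: need g' = 1⊕1 = 0. Options: 23−2→G=0, 23−3→G=2, 23−7→G=0, 23−8→G=2, 23−9→G=2. Hits: 2.
Heap B: need g' = 0⊕1 = 1. Options: 18−1→G=1, 18−7→G=1, 18−9→G=1. Hits: 3.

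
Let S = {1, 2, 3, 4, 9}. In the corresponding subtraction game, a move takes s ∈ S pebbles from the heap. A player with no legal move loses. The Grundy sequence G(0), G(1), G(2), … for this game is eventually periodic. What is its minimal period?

5

n :  0  1  2  3  4  5  6  7  8  9 10 11 12 13 14 15
G :  0  1  2  3  4  0  1  2  3  4  0  1  2  3  4  0
G(n+5) = G(n) holds for n = 0,…,8 (a full window of length max(S) = 9), so the sequence is purely periodic with period 5.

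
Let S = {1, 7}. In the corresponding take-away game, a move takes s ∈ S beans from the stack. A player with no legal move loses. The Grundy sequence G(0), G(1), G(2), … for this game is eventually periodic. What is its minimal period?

2

n :  0  1  2  3  4  5  6  7  8  9 10 11 12 13 14
G :  0  1  0  1  0  1  0  1  0  1  0  1  0  1  0
G(n+2) = G(n) holds for n = 0,…,6 (a full window of length max(S) = 7), so the sequence is purely periodic with period 2.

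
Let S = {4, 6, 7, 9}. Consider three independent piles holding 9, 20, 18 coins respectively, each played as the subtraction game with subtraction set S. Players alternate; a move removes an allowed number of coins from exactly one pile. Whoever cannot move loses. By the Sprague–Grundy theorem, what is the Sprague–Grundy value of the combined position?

All piles use S = {4, 6, 7, 9}:
G(0) = 0
G(1) = mex{} = 0
G(2) = mex{} = 0
G(3) = mex{} = 0
G(4) = mex{0} = 1
G(5) = mex{0} = 1
G(6) = mex{0,0} = 1
G(7) = mex{0,0,0} = 1
G(8) = mex{1,0,0} = 2
G(9) = mex{1,0,0,0} = 2
G(10) = mex{1,1,0,0} = 2
G(11) = mex{1,1,1,0} = 2
G(12) = mex{2,1,1,0} = 3
G(13) = mex{2,1,1,1} = 0
G(14) = mex{2,2,1,1} = 0
G(15) = mex{2,2,2,1} = 0
G(16) = mex{3,2,2,1} = 0
G(17) = mex{0,2,2,2} = 1
G(18) = mex{0,3,2,2} = 1
G(19) = mex{0,0,3,2} = 1
G(20) = mex{0,0,0,2} = 1
Pile A: G(9) = 2.
Pile B: G(20) = 1.
Pile C: G(18) = 1.
Combined Grundy value = 2 ⊕ 1 ⊕ 1 = 2.

2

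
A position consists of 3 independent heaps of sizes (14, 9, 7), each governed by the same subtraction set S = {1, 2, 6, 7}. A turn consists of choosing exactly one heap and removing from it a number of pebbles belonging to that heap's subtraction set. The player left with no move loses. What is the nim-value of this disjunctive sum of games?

6

All heaps use S = {1, 2, 6, 7}:
n :  0  1  2  3  4  5  6  7  8  9 10 11 12 13 14
G :  0  1  2  0  1  2  3  4  0  1  2  0  1  2  3
Heap A: G(14) = 3.
Heap B: G(9) = 1.
Heap C: G(7) = 4.
Combined Grundy value = 3 ⊕ 1 ⊕ 4 = 6.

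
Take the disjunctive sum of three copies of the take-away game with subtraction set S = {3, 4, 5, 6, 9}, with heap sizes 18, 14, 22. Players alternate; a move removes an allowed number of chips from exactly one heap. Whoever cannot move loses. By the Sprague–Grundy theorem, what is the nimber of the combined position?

1

All heaps use S = {3, 4, 5, 6, 9}:
G(0) = 0
G(1) = mex{} = 0
G(2) = mex{} = 0
G(3) = mex{0} = 1
G(4) = mex{0,0} = 1
G(5) = mex{0,0,0} = 1
G(6) = mex{1,0,0,0} = 2
G(7) = mex{1,1,0,0} = 2
G(8) = mex{1,1,1,0} = 2
G(9) = mex{2,1,1,1,0} = 3
G(10) = mex{2,2,1,1,0} = 3
G(11) = mex{2,2,2,1,0} = 3
G(12) = mex{3,2,2,2,1} = 0
G(13) = mex{3,3,2,2,1} = 0
G(14) = mex{3,3,3,2,1} = 0
G(15) = mex{0,3,3,3,2} = 1
G(16) = mex{0,0,3,3,2} = 1
G(17) = mex{0,0,0,3,2} = 1
G(18) = mex{1,0,0,0,3} = 2
G(19) = mex{1,1,0,0,3} = 2
G(20) = mex{1,1,1,0,3} = 2
G(21) = mex{2,1,1,1,0} = 3
G(22) = mex{2,2,1,1,0} = 3
Heap A: G(18) = 2.
Heap B: G(14) = 0.
Heap C: G(22) = 3.
Combined Grundy value = 2 ⊕ 0 ⊕ 3 = 1.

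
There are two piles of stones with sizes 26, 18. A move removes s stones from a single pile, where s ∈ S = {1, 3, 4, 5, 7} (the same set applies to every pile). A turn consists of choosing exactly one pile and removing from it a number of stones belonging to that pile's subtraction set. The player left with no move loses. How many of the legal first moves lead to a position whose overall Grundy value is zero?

All piles use S = {1, 3, 4, 5, 7}:
G(0) = 0
G(1) = mex{0} = 1
G(2) = mex{1} = 0
G(3) = mex{0,0} = 1
G(4) = mex{1,1,0} = 2
G(5) = mex{2,0,1,0} = 3
G(6) = mex{3,1,0,1} = 2
G(7) = mex{2,2,1,0,0} = 3
G(8) = mex{3,3,2,1,1} = 0
G(9) = mex{0,2,3,2,0} = 1
G(10) = mex{1,3,2,3,1} = 0
G(11) = mex{0,0,3,2,2} = 1
G(12) = mex{1,1,0,3,3} = 2
G(13) = mex{2,0,1,0,2} = 3
G(14) = mex{3,1,0,1,3} = 2
G(15) = mex{2,2,1,0,0} = 3
G(16) = mex{3,3,2,1,1} = 0
G(17) = mex{0,2,3,2,0} = 1
G(18) = mex{1,3,2,3,1} = 0
G(19) = mex{0,0,3,2,2} = 1
G(20) = mex{1,1,0,3,3} = 2
G(21) = mex{2,0,1,0,2} = 3
G(22) = mex{3,1,0,1,3} = 2
G(23) = mex{2,2,1,0,0} = 3
G(24) = mex{3,3,2,1,1} = 0
G(25) = mex{0,2,3,2,0} = 1
G(26) = mex{1,3,2,3,1} = 0
Pile A: G(26) = 0.
Pile B: G(18) = 0.
Combined Grundy value = 0 ⊕ 0 = 0.
A winning move leaves total XOR = 0, i.e. changes one component's Grundy value g to g ⊕ X where X is the current total.
Pile A: target g' = 0⊕0 = 0, but every legal move changes the Grundy value (mex property), so 0 moves.
Pile B: target g' = 0⊕0 = 0, but every legal move changes the Grundy value (mex property), so 0 moves.

0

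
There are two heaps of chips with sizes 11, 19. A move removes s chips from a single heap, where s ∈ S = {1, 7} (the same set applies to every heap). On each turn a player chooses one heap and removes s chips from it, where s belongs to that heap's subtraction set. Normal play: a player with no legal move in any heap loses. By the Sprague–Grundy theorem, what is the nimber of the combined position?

All heaps use S = {1, 7}:
n :  0  1  2  3  4  5  6  7  8  9 10 11 12 13 14 15 16 17 18 19
G :  0  1  0  1  0  1  0  1  0  1  0  1  0  1  0  1  0  1  0  1
Heap A: G(11) = 1.
Heap B: G(19) = 1.
Combined Grundy value = 1 ⊕ 1 = 0.

0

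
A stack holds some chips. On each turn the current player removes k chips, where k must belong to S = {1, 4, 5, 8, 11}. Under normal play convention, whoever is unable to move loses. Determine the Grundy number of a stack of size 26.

2

G(0) = 0
G(1) = mex{0} = 1
G(2) = mex{1} = 0
G(3) = mex{0} = 1
G(4) = mex{1,0} = 2
G(5) = mex{2,1,0} = 3
G(6) = mex{3,0,1} = 2
G(7) = mex{2,1,0} = 3
G(8) = mex{3,2,1,0} = 4
G(9) = mex{4,3,2,1} = 0
G(10) = mex{0,2,3,0} = 1
G(11) = mex{1,3,2,1,0} = 4
G(12) = mex{4,4,3,2,1} = 0
G(13) = mex{0,0,4,3,0} = 1
G(14) = mex{1,1,0,2,1} = 3
G(15) = mex{3,4,1,3,2} = 0
G(16) = mex{0,0,4,4,3} = 1
G(17) = mex{1,1,0,0,2} = 3
G(18) = mex{3,3,1,1,3} = 0
G(19) = mex{0,0,3,4,4} = 1
G(20) = mex{1,1,0,0,0} = 2
G(21) = mex{2,3,1,1,1} = 0
G(22) = mex{0,0,3,3,4} = 1
G(23) = mex{1,1,0,0,0} = 2
G(24) = mex{2,2,1,1,1} = 0
G(25) = mex{0,0,2,3,3} = 1
G(26) = mex{1,1,0,0,0} = 2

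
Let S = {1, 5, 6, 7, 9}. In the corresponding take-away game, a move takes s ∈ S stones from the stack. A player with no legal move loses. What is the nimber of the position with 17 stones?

G(0) = 0
G(1) = mex{0} = 1
G(2) = mex{1} = 0
G(3) = mex{0} = 1
G(4) = mex{1} = 0
G(5) = mex{0,0} = 1
G(6) = mex{1,1,0} = 2
G(7) = mex{2,0,1,0} = 3
G(8) = mex{3,1,0,1} = 2
G(9) = mex{2,0,1,0,0} = 3
G(10) = mex{3,1,0,1,1} = 2
G(11) = mex{2,2,1,0,0} = 3
G(12) = mex{3,3,2,1,1} = 0
G(13) = mex{0,2,3,2,0} = 1
G(14) = mex{1,3,2,3,1} = 0
G(15) = mex{0,2,3,2,2} = 1
G(16) = mex{1,3,2,3,3} = 0
G(17) = mex{0,0,3,2,2} = 1

1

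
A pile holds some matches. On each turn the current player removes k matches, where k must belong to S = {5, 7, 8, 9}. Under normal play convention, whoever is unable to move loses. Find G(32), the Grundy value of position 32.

n :  0  1  2  3  4  5  6  7  8  9 10 11 12 13 14 15 16 17 18 19 20 21 22 23 24 25 26 27 28 29 30 31 32
G :  0  0  0  0  0  1  1  1  1  1  2  2  2  2  0  0  0  0  0  1  1  1  1  1  2  2  2  2  0  0  0  0  0

0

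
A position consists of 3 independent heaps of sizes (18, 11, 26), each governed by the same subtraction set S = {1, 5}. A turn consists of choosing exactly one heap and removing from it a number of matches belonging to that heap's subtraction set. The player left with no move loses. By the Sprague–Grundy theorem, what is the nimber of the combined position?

All heaps use S = {1, 5}:
G(0) = 0
G(1) = mex{0} = 1
G(2) = mex{1} = 0
G(3) = mex{0} = 1
G(4) = mex{1} = 0
G(5) = mex{0,0} = 1
G(6) = mex{1,1} = 0
G(7) = mex{0,0} = 1
G(8) = mex{1,1} = 0
G(9) = mex{0,0} = 1
G(10) = mex{1,1} = 0
G(11) = mex{0,0} = 1
G(12) = mex{1,1} = 0
G(13) = mex{0,0} = 1
G(14) = mex{1,1} = 0
G(15) = mex{0,0} = 1
G(16) = mex{1,1} = 0
G(17) = mex{0,0} = 1
G(18) = mex{1,1} = 0
G(19) = mex{0,0} = 1
G(20) = mex{1,1} = 0
G(21) = mex{0,0} = 1
G(22) = mex{1,1} = 0
G(23) = mex{0,0} = 1
G(24) = mex{1,1} = 0
G(25) = mex{0,0} = 1
G(26) = mex{1,1} = 0
Heap A: G(18) = 0.
Heap B: G(11) = 1.
Heap C: G(26) = 0.
Combined Grundy value = 0 ⊕ 1 ⊕ 0 = 1.

1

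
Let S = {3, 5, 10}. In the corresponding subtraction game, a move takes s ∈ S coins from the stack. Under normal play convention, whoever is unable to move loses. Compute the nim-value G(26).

1

G(0) = 0
G(1) = mex{} = 0
G(2) = mex{} = 0
G(3) = mex{0} = 1
G(4) = mex{0} = 1
G(5) = mex{0,0} = 1
G(6) = mex{1,0} = 2
G(7) = mex{1,0} = 2
G(8) = mex{1,1} = 0
G(9) = mex{2,1} = 0
G(10) = mex{2,1,0} = 3
G(11) = mex{0,2,0} = 1
G(12) = mex{0,2,0} = 1
G(13) = mex{3,0,1} = 2
G(14) = mex{1,0,1} = 2
G(15) = mex{1,3,1} = 0
G(16) = mex{2,1,2} = 0
G(17) = mex{2,1,2} = 0
G(18) = mex{0,2,0} = 1
G(19) = mex{0,2,0} = 1
G(20) = mex{0,0,3} = 1
G(21) = mex{1,0,1} = 2
G(22) = mex{1,0,1} = 2
G(23) = mex{1,1,2} = 0
G(24) = mex{2,1,2} = 0
G(25) = mex{2,1,0} = 3
G(26) = mex{0,2,0} = 1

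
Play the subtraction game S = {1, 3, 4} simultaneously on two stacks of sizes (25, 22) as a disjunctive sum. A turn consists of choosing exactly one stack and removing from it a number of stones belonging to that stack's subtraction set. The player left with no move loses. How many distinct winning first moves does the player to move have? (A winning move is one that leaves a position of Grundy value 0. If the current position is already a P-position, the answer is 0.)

All stacks use S = {1, 3, 4}:
G(0) = 0
G(1) = mex{0} = 1
G(2) = mex{1} = 0
G(3) = mex{0,0} = 1
G(4) = mex{1,1,0} = 2
G(5) = mex{2,0,1} = 3
G(6) = mex{3,1,0} = 2
G(7) = mex{2,2,1} = 0
G(8) = mex{0,3,2} = 1
G(9) = mex{1,2,3} = 0
G(10) = mex{0,0,2} = 1
G(11) = mex{1,1,0} = 2
G(12) = mex{2,0,1} = 3
G(13) = mex{3,1,0} = 2
G(14) = mex{2,2,1} = 0
G(15) = mex{0,3,2} = 1
G(16) = mex{1,2,3} = 0
G(17) = mex{0,0,2} = 1
G(18) = mex{1,1,0} = 2
G(19) = mex{2,0,1} = 3
G(20) = mex{3,1,0} = 2
G(21) = mex{2,2,1} = 0
G(22) = mex{0,3,2} = 1
G(23) = mex{1,2,3} = 0
G(24) = mex{0,0,2} = 1
G(25) = mex{1,1,0} = 2
Stack A: G(25) = 2.
Stack B: G(22) = 1.
Combined Grundy value = 2 ⊕ 1 = 3.
A winning move leaves total XOR = 0, i.e. changes one component's Grundy value g to g ⊕ X where X is the current total.
Stack A: need g' = 2⊕3 = 1. Options: 25−1→G=1, 25−3→G=1, 25−4→G=0. Hits: 2.
Stack B: need g' = 1⊕3 = 2. Options: 22−1→G=0, 22−3→G=3, 22−4→G=2. Hits: 1.

3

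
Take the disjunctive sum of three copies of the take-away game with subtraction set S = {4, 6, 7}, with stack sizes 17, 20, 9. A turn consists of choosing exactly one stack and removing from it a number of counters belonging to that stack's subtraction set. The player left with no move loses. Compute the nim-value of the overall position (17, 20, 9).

1

All stacks use S = {4, 6, 7}:
G(0) = 0
G(1) = mex{} = 0
G(2) = mex{} = 0
G(3) = mex{} = 0
G(4) = mex{0} = 1
G(5) = mex{0} = 1
G(6) = mex{0,0} = 1
G(7) = mex{0,0,0} = 1
G(8) = mex{1,0,0} = 2
G(9) = mex{1,0,0} = 2
G(10) = mex{1,1,0} = 2
G(11) = mex{1,1,1} = 0
G(12) = mex{2,1,1} = 0
G(13) = mex{2,1,1} = 0
G(14) = mex{2,2,1} = 0
G(15) = mex{0,2,2} = 1
G(16) = mex{0,2,2} = 1
G(17) = mex{0,0,2} = 1
G(18) = mex{0,0,0} = 1
G(19) = mex{1,0,0} = 2
G(20) = mex{1,0,0} = 2
Stack A: G(17) = 1.
Stack B: G(20) = 2.
Stack C: G(9) = 2.
Combined Grundy value = 1 ⊕ 2 ⊕ 2 = 1.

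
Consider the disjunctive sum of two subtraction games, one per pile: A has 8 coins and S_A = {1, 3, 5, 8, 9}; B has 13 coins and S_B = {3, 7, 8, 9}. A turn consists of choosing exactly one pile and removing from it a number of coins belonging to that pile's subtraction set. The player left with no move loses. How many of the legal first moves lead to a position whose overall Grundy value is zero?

0

Pile A, S = {1, 3, 5, 8, 9}:
n : 0 1 2 3 4 5 6 7 8
G : 0 1 0 1 0 1 0 1 2
G_A(8) = 2.
Pile B, S = {3, 7, 8, 9}:
n :  0  1  2  3  4  5  6  7  8  9 10 11 12 13
G :  0  0  0  1  1  1  0  2  2  1  3  3  0  2
G_B(13) = 2.
Combined Grundy value = 2 ⊕ 2 = 0.
A winning move leaves total XOR = 0, i.e. changes one component's Grundy value g to g ⊕ X where X is the current total.
Pile A: target g' = 2⊕0 = 2, but every legal move changes the Grundy value (mex property), so 0 moves.
Pile B: target g' = 2⊕0 = 2, but every legal move changes the Grundy value (mex property), so 0 moves.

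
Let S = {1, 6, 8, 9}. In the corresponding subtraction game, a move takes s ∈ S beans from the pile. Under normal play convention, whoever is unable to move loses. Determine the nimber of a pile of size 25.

1

G(0) = 0
G(1) = mex{0} = 1
G(2) = mex{1} = 0
G(3) = mex{0} = 1
G(4) = mex{1} = 0
G(5) = mex{0} = 1
G(6) = mex{1,0} = 2
G(7) = mex{2,1} = 0
G(8) = mex{0,0,0} = 1
G(9) = mex{1,1,1,0} = 2
G(10) = mex{2,0,0,1} = 3
G(11) = mex{3,1,1,0} = 2
G(12) = mex{2,2,0,1} = 3
G(13) = mex{3,0,1,0} = 2
G(14) = mex{2,1,2,1} = 0
G(15) = mex{0,2,0,2} = 1
G(16) = mex{1,3,1,0} = 2
G(17) = mex{2,2,2,1} = 0
G(18) = mex{0,3,3,2} = 1
G(19) = mex{1,2,2,3} = 0
G(20) = mex{0,0,3,2} = 1
G(21) = mex{1,1,2,3} = 0
G(22) = mex{0,2,0,2} = 1
G(23) = mex{1,0,1,0} = 2
G(24) = mex{2,1,2,1} = 0
G(25) = mex{0,0,0,2} = 1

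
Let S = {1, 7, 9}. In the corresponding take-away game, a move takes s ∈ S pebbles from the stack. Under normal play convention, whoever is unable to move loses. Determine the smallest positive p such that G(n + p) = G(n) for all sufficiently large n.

n :  0  1  2  3  4  5  6  7  8  9 10 11 12 13 14
G :  0  1  0  1  0  1  0  1  0  1  0  1  0  1  0
G(n+2) = G(n) holds for n = 0,…,8 (a full window of length max(S) = 9), so the sequence is purely periodic with period 2.

2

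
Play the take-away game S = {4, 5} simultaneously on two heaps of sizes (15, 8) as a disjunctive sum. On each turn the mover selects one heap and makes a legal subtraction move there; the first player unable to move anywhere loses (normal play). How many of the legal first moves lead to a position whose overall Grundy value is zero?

1

All heaps use S = {4, 5}:
n :  0  1  2  3  4  5  6  7  8  9 10 11 12 13 14 15
G :  0  0  0  0  1  1  1  1  2  0  0  0  0  1  1  1
Heap A: G(15) = 1.
Heap B: G(8) = 2.
Combined Grundy value = 1 ⊕ 2 = 3.
A winning move leaves total XOR = 0, i.e. changes one component's Grundy value g to g ⊕ X where X is the current total.
Heap A: need g' = 1⊕3 = 2. Options: 15−4→G=0, 15−5→G=0. Hits: 0.
Heap B: need g' = 2⊕3 = 1. Options: 8−4→G=1, 8−5→G=0. Hits: 1.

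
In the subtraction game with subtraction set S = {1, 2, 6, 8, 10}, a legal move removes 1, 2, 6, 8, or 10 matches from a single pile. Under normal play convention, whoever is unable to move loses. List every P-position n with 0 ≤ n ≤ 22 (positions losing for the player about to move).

0, 3, 7, 12, 16, 19

n :  0  1  2  3  4  5  6  7  8  9 10 11 12 13 14 15 16 17 18 19 20 21 22
G :  0  1  2  0  1  2  3  0  1  2  3  4  0  1  2  3  0  1  2  0  1  2  3
P-positions are exactly the n with G(n) = 0.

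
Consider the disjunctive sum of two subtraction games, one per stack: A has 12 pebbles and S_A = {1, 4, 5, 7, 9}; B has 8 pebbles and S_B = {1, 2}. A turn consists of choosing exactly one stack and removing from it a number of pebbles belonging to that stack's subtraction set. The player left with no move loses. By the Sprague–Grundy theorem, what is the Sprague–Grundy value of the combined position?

0

Stack A, S = {1, 4, 5, 7, 9}:
n :  0  1  2  3  4  5  6  7  8  9 10 11 12
G :  0  1  0  1  2  3  2  3  0  1  0  1  2
G_A(12) = 2.
Stack B, S = {1, 2}:
n : 0 1 2 3 4 5 6 7 8
G : 0 1 2 0 1 2 0 1 2
G_B(8) = 2.
Combined Grundy value = 2 ⊕ 2 = 0.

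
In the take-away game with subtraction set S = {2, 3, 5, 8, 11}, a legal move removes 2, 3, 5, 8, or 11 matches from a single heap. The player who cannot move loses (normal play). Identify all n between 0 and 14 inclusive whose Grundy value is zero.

n :  0  1  2  3  4  5  6  7  8  9 10 11 12 13 14
G :  0  0  1  1  2  2  3  0  4  1  3  2  4  0  0
P-positions are exactly the n with G(n) = 0.

0, 1, 7, 13, 14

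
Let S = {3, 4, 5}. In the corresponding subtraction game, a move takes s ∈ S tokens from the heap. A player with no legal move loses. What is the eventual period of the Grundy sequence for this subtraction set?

n :  0  1  2  3  4  5  6  7  8  9 10 11 12 13 14 15 16 17
G :  0  0  0  1  1  1  2  2  0  0  0  1  1  1  2  2  0  0
G(n+8) = G(n) holds for n = 0,…,4 (a full window of length max(S) = 5), so the sequence is purely periodic with period 8.

8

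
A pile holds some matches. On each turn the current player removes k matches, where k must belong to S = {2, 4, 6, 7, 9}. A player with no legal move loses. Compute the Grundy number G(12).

n :  0  1  2  3  4  5  6  7  8  9 10 11 12
G :  0  0  1  1  2  2  3  3  4  4  5  0  0

0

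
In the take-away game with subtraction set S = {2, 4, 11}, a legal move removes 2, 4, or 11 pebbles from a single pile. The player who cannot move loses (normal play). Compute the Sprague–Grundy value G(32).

n :  0  1  2  3  4  5  6  7  8  9 10 11 12 13 14 15 16 17 18 19 20 21 22 23 24 25 26 27 28 29 30 31 32
G :  0  0  1  1  2  2  0  0  1  1  2  2  3  0  0  1  1  2  2  0  0  1  1  2  2  3  0  0  1  1  2  2  0

0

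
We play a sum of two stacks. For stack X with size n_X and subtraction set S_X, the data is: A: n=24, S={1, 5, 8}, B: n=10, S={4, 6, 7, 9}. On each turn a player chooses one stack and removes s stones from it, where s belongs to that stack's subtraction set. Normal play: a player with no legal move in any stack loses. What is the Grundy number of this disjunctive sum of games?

1

Stack A, S = {1, 5, 8}:
n :  0  1  2  3  4  5  6  7  8  9 10 11 12 13 14 15 16 17 18 19 20 21 22 23 24
G :  0  1  0  1  0  1  0  1  2  3  2  3  2  0  1  0  1  0  1  0  1  2  3  2  3
G_A(24) = 3.
Stack B, S = {4, 6, 7, 9}:
G(0) = 0
G(1) = mex{} = 0
G(2) = mex{} = 0
G(3) = mex{} = 0
G(4) = mex{0} = 1
G(5) = mex{0} = 1
G(6) = mex{0,0} = 1
G(7) = mex{0,0,0} = 1
G(8) = mex{1,0,0} = 2
G(9) = mex{1,0,0,0} = 2
G(10) = mex{1,1,0,0} = 2
G_B(10) = 2.
Combined Grundy value = 3 ⊕ 2 = 1.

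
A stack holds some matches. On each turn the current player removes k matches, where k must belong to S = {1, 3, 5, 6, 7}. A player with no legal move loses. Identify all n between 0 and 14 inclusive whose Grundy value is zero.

n :  0  1  2  3  4  5  6  7  8  9 10 11 12 13 14
G :  0  1  0  1  0  1  2  3  2  3  2  3  0  1  0
P-positions are exactly the n with G(n) = 0.

0, 2, 4, 12, 14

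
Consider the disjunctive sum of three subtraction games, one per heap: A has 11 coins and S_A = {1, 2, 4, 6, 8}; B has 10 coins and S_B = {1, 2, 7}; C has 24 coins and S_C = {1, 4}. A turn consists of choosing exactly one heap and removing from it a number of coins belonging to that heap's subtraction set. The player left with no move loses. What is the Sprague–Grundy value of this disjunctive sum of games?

Heap A, S = {1, 2, 4, 6, 8}:
G(0) = 0
G(1) = mex{0} = 1
G(2) = mex{1,0} = 2
G(3) = mex{2,1} = 0
G(4) = mex{0,2,0} = 1
G(5) = mex{1,0,1} = 2
G(6) = mex{2,1,2,0} = 3
G(7) = mex{3,2,0,1} = 4
G(8) = mex{4,3,1,2,0} = 5
G(9) = mex{5,4,2,0,1} = 3
G(10) = mex{3,5,3,1,2} = 0
G(11) = mex{0,3,4,2,0} = 1
G_A(11) = 1.
Heap B, S = {1, 2, 7}:
n :  0  1  2  3  4  5  6  7  8  9 10
G :  0  1  2  0  1  2  0  1  2  0  1
G_B(10) = 1.
Heap C, S = {1, 4}:
G(0) = 0
G(1) = mex{0} = 1
G(2) = mex{1} = 0
G(3) = mex{0} = 1
G(4) = mex{1,0} = 2
G(5) = mex{2,1} = 0
G(6) = mex{0,0} = 1
G(7) = mex{1,1} = 0
G(8) = mex{0,2} = 1
G(9) = mex{1,0} = 2
G(10) = mex{2,1} = 0
G(11) = mex{0,0} = 1
G(12) = mex{1,1} = 0
G(13) = mex{0,2} = 1
G(14) = mex{1,0} = 2
G(15) = mex{2,1} = 0
G(16) = mex{0,0} = 1
G(17) = mex{1,1} = 0
G(18) = mex{0,2} = 1
G(19) = mex{1,0} = 2
G(20) = mex{2,1} = 0
G(21) = mex{0,0} = 1
G(22) = mex{1,1} = 0
G(23) = mex{0,2} = 1
G(24) = mex{1,0} = 2
G_C(24) = 2.
Combined Grundy value = 1 ⊕ 1 ⊕ 2 = 2.

2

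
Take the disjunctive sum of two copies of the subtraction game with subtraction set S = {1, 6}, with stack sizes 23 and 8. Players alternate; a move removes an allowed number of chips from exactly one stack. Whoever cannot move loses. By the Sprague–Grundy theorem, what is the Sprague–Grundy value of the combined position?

1

All stacks use S = {1, 6}:
n :  0  1  2  3  4  5  6  7  8  9 10 11 12 13 14 15 16 17 18 19 20 21 22 23
G :  0  1  0  1  0  1  2  0  1  0  1  0  1  2  0  1  0  1  0  1  2  0  1  0
Stack A: G(23) = 0.
Stack B: G(8) = 1.
Combined Grundy value = 0 ⊕ 1 = 1.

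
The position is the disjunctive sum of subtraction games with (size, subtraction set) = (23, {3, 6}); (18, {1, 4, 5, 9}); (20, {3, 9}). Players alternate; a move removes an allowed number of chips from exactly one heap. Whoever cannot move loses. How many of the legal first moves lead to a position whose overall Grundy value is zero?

Heap A, S = {3, 6}:
G(0) = 0
G(1) = mex{} = 0
G(2) = mex{} = 0
G(3) = mex{0} = 1
G(4) = mex{0} = 1
G(5) = mex{0} = 1
G(6) = mex{1,0} = 2
G(7) = mex{1,0} = 2
G(8) = mex{1,0} = 2
G(9) = mex{2,1} = 0
G(10) = mex{2,1} = 0
G(11) = mex{2,1} = 0
G(12) = mex{0,2} = 1
G(13) = mex{0,2} = 1
G(14) = mex{0,2} = 1
G(15) = mex{1,0} = 2
G(16) = mex{1,0} = 2
G(17) = mex{1,0} = 2
G(18) = mex{2,1} = 0
G(19) = mex{2,1} = 0
G(20) = mex{2,1} = 0
G(21) = mex{0,2} = 1
G(22) = mex{0,2} = 1
G(23) = mex{0,2} = 1
G_A(23) = 1.
Heap B, S = {1, 4, 5, 9}:
G(0) = 0
G(1) = mex{0} = 1
G(2) = mex{1} = 0
G(3) = mex{0} = 1
G(4) = mex{1,0} = 2
G(5) = mex{2,1,0} = 3
G(6) = mex{3,0,1} = 2
G(7) = mex{2,1,0} = 3
G(8) = mex{3,2,1} = 0
G(9) = mex{0,3,2,0} = 1
G(10) = mex{1,2,3,1} = 0
G(11) = mex{0,3,2,0} = 1
G(12) = mex{1,0,3,1} = 2
G(13) = mex{2,1,0,2} = 3
G(14) = mex{3,0,1,3} = 2
G(15) = mex{2,1,0,2} = 3
G(16) = mex{3,2,1,3} = 0
G(17) = mex{0,3,2,0} = 1
G(18) = mex{1,2,3,1} = 0
G_B(18) = 0.
Heap C, S = {3, 9}:
G(0) = 0
G(1) = mex{} = 0
G(2) = mex{} = 0
G(3) = mex{0} = 1
G(4) = mex{0} = 1
G(5) = mex{0} = 1
G(6) = mex{1} = 0
G(7) = mex{1} = 0
G(8) = mex{1} = 0
G(9) = mex{0,0} = 1
G(10) = mex{0,0} = 1
G(11) = mex{0,0} = 1
G(12) = mex{1,1} = 0
G(13) = mex{1,1} = 0
G(14) = mex{1,1} = 0
G(15) = mex{0,0} = 1
G(16) = mex{0,0} = 1
G(17) = mex{0,0} = 1
G(18) = mex{1,1} = 0
G(19) = mex{1,1} = 0
G(20) = mex{1,1} = 0
G_C(20) = 0.
Combined Grundy value = 1 ⊕ 0 ⊕ 0 = 1.
A winning move leaves total XOR = 0, i.e. changes one component's Grundy value g to g ⊕ X where X is the current total.
Heap A: need g' = 1⊕1 = 0. Options: 23−3→G=0, 23−6→G=2. Hits: 1.
Heap B: need g' = 0⊕1 = 1. Options: 18−1→G=1, 18−4→G=2, 18−5→G=3, 18−9→G=1. Hits: 2.
Heap C: need g' = 0⊕1 = 1. Options: 20−3→G=1, 20−9→G=1. Hits: 2.

5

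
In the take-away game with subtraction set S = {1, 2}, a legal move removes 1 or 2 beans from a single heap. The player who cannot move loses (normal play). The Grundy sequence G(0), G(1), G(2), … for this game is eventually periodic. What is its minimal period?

3

n :  0  1  2  3  4  5  6  7  8  9 10 11 12 13 14
G :  0  1  2  0  1  2  0  1  2  0  1  2  0  1  2
G(n+3) = G(n) holds for n = 0,…,1 (a full window of length max(S) = 2), so the sequence is purely periodic with period 3.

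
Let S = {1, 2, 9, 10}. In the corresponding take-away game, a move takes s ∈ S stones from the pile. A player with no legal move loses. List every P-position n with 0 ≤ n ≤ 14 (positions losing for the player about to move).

0, 3, 6, 11, 14

n :  0  1  2  3  4  5  6  7  8  9 10 11 12 13 14
G :  0  1  2  0  1  2  0  1  2  3  4  0  1  2  0
P-positions are exactly the n with G(n) = 0.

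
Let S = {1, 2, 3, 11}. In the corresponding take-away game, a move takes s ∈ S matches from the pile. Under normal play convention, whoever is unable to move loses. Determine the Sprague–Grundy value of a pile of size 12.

G(0) = 0
G(1) = mex{0} = 1
G(2) = mex{1,0} = 2
G(3) = mex{2,1,0} = 3
G(4) = mex{3,2,1} = 0
G(5) = mex{0,3,2} = 1
G(6) = mex{1,0,3} = 2
G(7) = mex{2,1,0} = 3
G(8) = mex{3,2,1} = 0
G(9) = mex{0,3,2} = 1
G(10) = mex{1,0,3} = 2
G(11) = mex{2,1,0,0} = 3
G(12) = mex{3,2,1,1} = 0

0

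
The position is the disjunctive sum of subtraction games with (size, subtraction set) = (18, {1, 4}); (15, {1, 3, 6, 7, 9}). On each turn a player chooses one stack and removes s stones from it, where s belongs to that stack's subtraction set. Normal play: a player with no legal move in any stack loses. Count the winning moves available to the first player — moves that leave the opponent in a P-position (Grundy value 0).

Stack A, S = {1, 4}:
n :  0  1  2  3  4  5  6  7  8  9 10 11 12 13 14 15 16 17 18
G :  0  1  0  1  2  0  1  0  1  2  0  1  0  1  2  0  1  0  1
G_A(18) = 1.
Stack B, S = {1, 3, 6, 7, 9}:
G(0) = 0
G(1) = mex{0} = 1
G(2) = mex{1} = 0
G(3) = mex{0,0} = 1
G(4) = mex{1,1} = 0
G(5) = mex{0,0} = 1
G(6) = mex{1,1,0} = 2
G(7) = mex{2,0,1,0} = 3
G(8) = mex{3,1,0,1} = 2
G(9) = mex{2,2,1,0,0} = 3
G(10) = mex{3,3,0,1,1} = 2
G(11) = mex{2,2,1,0,0} = 3
G(12) = mex{3,3,2,1,1} = 0
G(13) = mex{0,2,3,2,0} = 1
G(14) = mex{1,3,2,3,1} = 0
G(15) = mex{0,0,3,2,2} = 1
G_B(15) = 1.
Combined Grundy value = 1 ⊕ 1 = 0.
A winning move leaves total XOR = 0, i.e. changes one component's Grundy value g to g ⊕ X where X is the current total.
Stack A: target g' = 1⊕0 = 1, but every legal move changes the Grundy value (mex property), so 0 moves.
Stack B: target g' = 1⊕0 = 1, but every legal move changes the Grundy value (mex property), so 0 moves.

0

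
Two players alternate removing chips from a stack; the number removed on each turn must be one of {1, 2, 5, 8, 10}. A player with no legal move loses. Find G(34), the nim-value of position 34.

1

n :  0  1  2  3  4  5  6  7  8  9 10 11 12 13 14 15 16 17 18 19 20 21 22 23 24 25 26 27 28 29 30 31 32 33 34
G :  0  1  2  0  1  2  0  1  2  0  1  2  0  1  2  0  1  2  0  1  2  0  1  2  0  1  2  0  1  2  0  1  2  0  1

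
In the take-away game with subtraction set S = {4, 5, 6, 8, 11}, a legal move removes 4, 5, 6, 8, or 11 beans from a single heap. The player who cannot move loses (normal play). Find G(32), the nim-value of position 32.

0

G(0) = 0
G(1) = mex{} = 0
G(2) = mex{} = 0
G(3) = mex{} = 0
G(4) = mex{0} = 1
G(5) = mex{0,0} = 1
G(6) = mex{0,0,0} = 1
G(7) = mex{0,0,0} = 1
G(8) = mex{1,0,0,0} = 2
G(9) = mex{1,1,0,0} = 2
G(10) = mex{1,1,1,0} = 2
G(11) = mex{1,1,1,0,0} = 2
G(12) = mex{2,1,1,1,0} = 3
G(13) = mex{2,2,1,1,0} = 3
G(14) = mex{2,2,2,1,0} = 3
G(15) = mex{2,2,2,1,1} = 0
G(16) = mex{3,2,2,2,1} = 0
G(17) = mex{3,3,2,2,1} = 0
G(18) = mex{3,3,3,2,1} = 0
G(19) = mex{0,3,3,2,2} = 1
G(20) = mex{0,0,3,3,2} = 1
G(21) = mex{0,0,0,3,2} = 1
G(22) = mex{0,0,0,3,2} = 1
G(23) = mex{1,0,0,0,3} = 2
G(24) = mex{1,1,0,0,3} = 2
G(25) = mex{1,1,1,0,3} = 2
G(26) = mex{1,1,1,0,0} = 2
G(27) = mex{2,1,1,1,0} = 3
G(28) = mex{2,2,1,1,0} = 3
G(29) = mex{2,2,2,1,0} = 3
G(30) = mex{2,2,2,1,1} = 0
G(31) = mex{3,2,2,2,1} = 0
G(32) = mex{3,3,2,2,1} = 0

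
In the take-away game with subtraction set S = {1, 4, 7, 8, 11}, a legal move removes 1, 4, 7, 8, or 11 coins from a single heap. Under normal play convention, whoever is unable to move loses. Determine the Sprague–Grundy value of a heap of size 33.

4

n :  0  1  2  3  4  5  6  7  8  9 10 11 12 13 14 15 16 17 18 19 20 21 22 23 24 25 26 27 28 29 30 31 32 33
G :  0  1  0  1  2  0  1  2  3  2  3  4  5  3  0  1  4  0  1  0  1  2  3  2  5  3  2  3  4  0  1  0  1  4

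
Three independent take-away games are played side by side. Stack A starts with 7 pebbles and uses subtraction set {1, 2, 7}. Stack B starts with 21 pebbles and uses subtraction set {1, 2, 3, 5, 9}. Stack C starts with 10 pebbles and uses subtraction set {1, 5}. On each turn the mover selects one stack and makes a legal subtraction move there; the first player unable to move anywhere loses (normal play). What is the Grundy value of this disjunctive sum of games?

Stack A, S = {1, 2, 7}:
G(0) = 0
G(1) = mex{0} = 1
G(2) = mex{1,0} = 2
G(3) = mex{2,1} = 0
G(4) = mex{0,2} = 1
G(5) = mex{1,0} = 2
G(6) = mex{2,1} = 0
G(7) = mex{0,2,0} = 1
G_A(7) = 1.
Stack B, S = {1, 2, 3, 5, 9}:
n :  0  1  2  3  4  5  6  7  8  9 10 11 12 13 14 15 16 17 18 19 20 21
G :  0  1  2  3  0  1  2  3  0  1  2  3  0  1  2  3  0  1  2  3  0  1
G_B(21) = 1.
Stack C, S = {1, 5}:
G(0) = 0
G(1) = mex{0} = 1
G(2) = mex{1} = 0
G(3) = mex{0} = 1
G(4) = mex{1} = 0
G(5) = mex{0,0} = 1
G(6) = mex{1,1} = 0
G(7) = mex{0,0} = 1
G(8) = mex{1,1} = 0
G(9) = mex{0,0} = 1
G(10) = mex{1,1} = 0
G_C(10) = 0.
Combined Grundy value = 1 ⊕ 1 ⊕ 0 = 0.

0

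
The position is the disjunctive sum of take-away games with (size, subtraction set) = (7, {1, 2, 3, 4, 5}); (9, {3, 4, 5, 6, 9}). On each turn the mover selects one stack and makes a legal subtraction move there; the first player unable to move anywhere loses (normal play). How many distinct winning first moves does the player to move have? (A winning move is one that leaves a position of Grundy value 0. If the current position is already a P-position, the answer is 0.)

4

Stack A, S = {1, 2, 3, 4, 5}:
G(0) = 0
G(1) = mex{0} = 1
G(2) = mex{1,0} = 2
G(3) = mex{2,1,0} = 3
G(4) = mex{3,2,1,0} = 4
G(5) = mex{4,3,2,1,0} = 5
G(6) = mex{5,4,3,2,1} = 0
G(7) = mex{0,5,4,3,2} = 1
G_A(7) = 1.
Stack B, S = {3, 4, 5, 6, 9}:
G(0) = 0
G(1) = mex{} = 0
G(2) = mex{} = 0
G(3) = mex{0} = 1
G(4) = mex{0,0} = 1
G(5) = mex{0,0,0} = 1
G(6) = mex{1,0,0,0} = 2
G(7) = mex{1,1,0,0} = 2
G(8) = mex{1,1,1,0} = 2
G(9) = mex{2,1,1,1,0} = 3
G_B(9) = 3.
Combined Grundy value = 1 ⊕ 3 = 2.
A winning move leaves total XOR = 0, i.e. changes one component's Grundy value g to g ⊕ X where X is the current total.
Stack A: need g' = 1⊕2 = 3. Options: 7−1→G=0, 7−2→G=5, 7−3→G=4, 7−4→G=3, 7−5→G=2. Hits: 1.
Stack B: need g' = 3⊕2 = 1. Options: 9−3→G=2, 9−4→G=1, 9−5→G=1, 9−6→G=1, 9−9→G=0. Hits: 3.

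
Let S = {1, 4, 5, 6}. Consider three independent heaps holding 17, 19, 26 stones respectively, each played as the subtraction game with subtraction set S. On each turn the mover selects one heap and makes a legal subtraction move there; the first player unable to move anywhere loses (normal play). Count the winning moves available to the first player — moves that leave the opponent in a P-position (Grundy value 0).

1

All heaps use S = {1, 4, 5, 6}:
n :  0  1  2  3  4  5  6  7  8  9 10 11 12 13 14 15 16 17 18 19 20 21 22 23 24 25 26
G :  0  1  0  1  2  3  2  3  4  0  1  0  1  2  3  2  3  4  0  1  0  1  2  3  2  3  4
Heap A: G(17) = 4.
Heap B: G(19) = 1.
Heap C: G(26) = 4.
Combined Grundy value = 4 ⊕ 1 ⊕ 4 = 1.
A winning move leaves total XOR = 0, i.e. changes one component's Grundy value g to g ⊕ X where X is the current total.
Heap A: need g' = 4⊕1 = 5. Options: 17−1→G=3, 17−4→G=2, 17−5→G=1, 17−6→G=0. Hits: 0.
Heap B: need g' = 1⊕1 = 0. Options: 19−1→G=0, 19−4→G=2, 19−5→G=3, 19−6→G=2. Hits: 1.
Heap C: need g' = 4⊕1 = 5. Options: 26−1→G=3, 26−4→G=2, 26−5→G=1, 26−6→G=0. Hits: 0.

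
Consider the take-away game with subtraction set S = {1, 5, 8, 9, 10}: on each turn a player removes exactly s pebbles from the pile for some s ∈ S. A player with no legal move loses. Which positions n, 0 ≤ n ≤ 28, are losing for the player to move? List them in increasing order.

0, 2, 4, 6, 17, 19, 21, 23

n :  0  1  2  3  4  5  6  7  8  9 10 11 12 13 14 15 16 17 18 19 20 21 22 23 24 25 26 27 28
G :  0  1  0  1  0  1  0  1  2  3  2  3  2  3  2  3  4  0  1  0  1  0  1  0  1  2  3  2  3
P-positions are exactly the n with G(n) = 0.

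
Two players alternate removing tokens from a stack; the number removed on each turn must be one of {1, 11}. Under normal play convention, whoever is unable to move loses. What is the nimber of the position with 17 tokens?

1

n :  0  1  2  3  4  5  6  7  8  9 10 11 12 13 14 15 16 17
G :  0  1  0  1  0  1  0  1  0  1  0  1  0  1  0  1  0  1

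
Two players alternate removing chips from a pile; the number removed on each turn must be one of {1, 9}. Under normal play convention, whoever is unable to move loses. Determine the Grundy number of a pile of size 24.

0

n :  0  1  2  3  4  5  6  7  8  9 10 11 12 13 14 15 16 17 18 19 20 21 22 23 24
G :  0  1  0  1  0  1  0  1  0  1  0  1  0  1  0  1  0  1  0  1  0  1  0  1  0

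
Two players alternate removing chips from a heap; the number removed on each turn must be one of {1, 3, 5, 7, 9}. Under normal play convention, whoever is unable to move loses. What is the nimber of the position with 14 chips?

0

G(0) = 0
G(1) = mex{0} = 1
G(2) = mex{1} = 0
G(3) = mex{0,0} = 1
G(4) = mex{1,1} = 0
G(5) = mex{0,0,0} = 1
G(6) = mex{1,1,1} = 0
G(7) = mex{0,0,0,0} = 1
G(8) = mex{1,1,1,1} = 0
G(9) = mex{0,0,0,0,0} = 1
G(10) = mex{1,1,1,1,1} = 0
G(11) = mex{0,0,0,0,0} = 1
G(12) = mex{1,1,1,1,1} = 0
G(13) = mex{0,0,0,0,0} = 1
G(14) = mex{1,1,1,1,1} = 0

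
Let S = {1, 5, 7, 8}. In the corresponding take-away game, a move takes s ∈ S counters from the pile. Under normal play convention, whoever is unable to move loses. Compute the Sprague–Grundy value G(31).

n :  0  1  2  3  4  5  6  7  8  9 10 11 12 13 14 15 16 17 18 19 20 21 22 23 24 25 26 27 28 29 30 31
G :  0  1  0  1  0  1  0  1  2  3  2  3  2  3  2  0  1  0  1  0  1  0  1  2  3  2  3  2  3  2  0  1

1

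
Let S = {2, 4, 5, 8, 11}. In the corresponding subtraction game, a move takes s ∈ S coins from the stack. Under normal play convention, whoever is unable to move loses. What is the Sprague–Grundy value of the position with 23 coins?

2

G(0) = 0
G(1) = mex{} = 0
G(2) = mex{0} = 1
G(3) = mex{0} = 1
G(4) = mex{1,0} = 2
G(5) = mex{1,0,0} = 2
G(6) = mex{2,1,0} = 3
G(7) = mex{2,1,1} = 0
G(8) = mex{3,2,1,0} = 4
G(9) = mex{0,2,2,0} = 1
G(10) = mex{4,3,2,1} = 0
G(11) = mex{1,0,3,1,0} = 2
G(12) = mex{0,4,0,2,0} = 1
G(13) = mex{2,1,4,2,1} = 0
G(14) = mex{1,0,1,3,1} = 2
G(15) = mex{0,2,0,0,2} = 1
G(16) = mex{2,1,2,4,2} = 0
G(17) = mex{1,0,1,1,3} = 2
G(18) = mex{0,2,0,0,0} = 1
G(19) = mex{2,1,2,2,4} = 0
G(20) = mex{1,0,1,1,1} = 2
G(21) = mex{0,2,0,0,0} = 1
G(22) = mex{2,1,2,2,2} = 0
G(23) = mex{1,0,1,1,1} = 2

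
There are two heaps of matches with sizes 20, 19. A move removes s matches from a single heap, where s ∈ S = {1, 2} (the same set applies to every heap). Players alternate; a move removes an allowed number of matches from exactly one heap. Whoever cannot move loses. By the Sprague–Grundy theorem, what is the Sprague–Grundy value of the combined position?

All heaps use S = {1, 2}:
n :  0  1  2  3  4  5  6  7  8  9 10 11 12 13 14 15 16 17 18 19 20
G :  0  1  2  0  1  2  0  1  2  0  1  2  0  1  2  0  1  2  0  1  2
Heap A: G(20) = 2.
Heap B: G(19) = 1.
Combined Grundy value = 2 ⊕ 1 = 3.

3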